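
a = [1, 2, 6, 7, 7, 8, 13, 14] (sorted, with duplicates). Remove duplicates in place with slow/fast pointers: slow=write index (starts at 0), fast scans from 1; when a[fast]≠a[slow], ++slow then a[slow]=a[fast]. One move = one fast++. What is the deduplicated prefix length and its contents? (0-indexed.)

(s=0,f=1) a[fast]=2≠a[slow]=1 write a[1]=2 → slow++,fast++
(s=1,f=2) a[fast]=6≠a[slow]=2 write a[2]=6 → slow++,fast++
(s=2,f=3) a[fast]=7≠a[slow]=6 write a[3]=7 → slow++,fast++
(s=3,f=4) a[fast]=7=a[slow] dup → fast++
(s=3,f=5) a[fast]=8≠a[slow]=7 write a[4]=8 → slow++,fast++
(s=4,f=6) a[fast]=13≠a[slow]=8 write a[5]=13 → slow++,fast++
(s=5,f=7) a[fast]=14≠a[slow]=13 write a[6]=14 → slow++,fast++

length 7; prefix = [1, 2, 6, 7, 8, 13, 14]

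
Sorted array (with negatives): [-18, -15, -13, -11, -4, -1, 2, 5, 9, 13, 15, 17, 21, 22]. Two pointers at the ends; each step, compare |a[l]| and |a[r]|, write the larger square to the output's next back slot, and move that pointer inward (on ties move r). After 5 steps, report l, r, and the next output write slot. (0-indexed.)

l=1, r=9, next write slot=8

l=0 r=13: |-18|<=|22| out[13]=484, r--
l=0 r=12: |-18|<=|21| out[12]=441, r--
l=0 r=11: |-18|>|17| out[11]=324, l++
l=1 r=11: |-15|<=|17| out[10]=289, r--
l=1 r=10: |-15|<=|15| out[9]=225, r--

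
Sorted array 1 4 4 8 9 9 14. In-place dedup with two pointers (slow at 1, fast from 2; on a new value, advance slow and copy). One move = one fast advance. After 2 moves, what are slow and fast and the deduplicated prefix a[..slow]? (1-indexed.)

slow=1 fast=2: a[fast]=4≠a[slow]=1 write a[2]=4, slow++,fast++
slow=2 fast=3: a[fast]=4=a[slow] dup, fast++

slow=2, fast=4, prefix=[1, 4]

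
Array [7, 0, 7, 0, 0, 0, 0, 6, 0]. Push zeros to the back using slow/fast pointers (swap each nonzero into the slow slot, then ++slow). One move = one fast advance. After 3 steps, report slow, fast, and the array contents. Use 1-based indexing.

slow=1 fast=1: a[fast]=7≠0 swap→a[1]=7, slow++,fast++
slow=2 fast=2: a[fast]=0, fast++
slow=2 fast=3: a[fast]=7≠0 swap→a[2]=7, slow++,fast++

slow=3, fast=4, a=[7, 7, 0, 0, 0, 0, 0, 6, 0]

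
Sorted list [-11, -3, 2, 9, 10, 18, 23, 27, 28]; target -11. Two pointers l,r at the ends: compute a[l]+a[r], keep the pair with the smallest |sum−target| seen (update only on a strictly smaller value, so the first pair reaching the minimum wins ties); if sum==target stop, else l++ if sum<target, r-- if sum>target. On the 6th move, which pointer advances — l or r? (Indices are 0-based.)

l=0 r=8: -11+28=17 d=28 *, r--
l=0 r=7: -11+27=16 d=27 *, r--
l=0 r=6: -11+23=12 d=23 *, r--
l=0 r=5: -11+18=7 d=18 *, r--
l=0 r=4: -11+10=-1 d=10 *, r--
l=0 r=3: -11+9=-2 d=9 *, r--

r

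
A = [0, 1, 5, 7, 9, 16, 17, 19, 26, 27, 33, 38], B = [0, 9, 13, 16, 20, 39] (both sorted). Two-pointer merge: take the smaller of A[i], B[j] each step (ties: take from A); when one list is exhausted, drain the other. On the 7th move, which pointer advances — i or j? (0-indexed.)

j

i=0 j=0: A[i]=0<=B[j]=0 take 0, i++
i=1 j=0: A[i]=1>B[j]=0 take 0, j++
i=1 j=1: A[i]=1<=B[j]=9 take 1, i++
i=2 j=1: A[i]=5<=B[j]=9 take 5, i++
i=3 j=1: A[i]=7<=B[j]=9 take 7, i++
i=4 j=1: A[i]=9<=B[j]=9 take 9, i++
i=5 j=1: A[i]=16>B[j]=9 take 9, j++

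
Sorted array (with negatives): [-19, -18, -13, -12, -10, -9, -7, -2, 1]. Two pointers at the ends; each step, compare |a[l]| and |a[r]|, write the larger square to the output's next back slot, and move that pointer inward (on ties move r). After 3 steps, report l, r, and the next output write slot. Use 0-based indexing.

[0,8] |-19|>|1| out[8]=361 → l++
[1,8] |-18|>|1| out[7]=324 → l++
[2,8] |-13|>|1| out[6]=169 → l++

l=3, r=8, next write slot=5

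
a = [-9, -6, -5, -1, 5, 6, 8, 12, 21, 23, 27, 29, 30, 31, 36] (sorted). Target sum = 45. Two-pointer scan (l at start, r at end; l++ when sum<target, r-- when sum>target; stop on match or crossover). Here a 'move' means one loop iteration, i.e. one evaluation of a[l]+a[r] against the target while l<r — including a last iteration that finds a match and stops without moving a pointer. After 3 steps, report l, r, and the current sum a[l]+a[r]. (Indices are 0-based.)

l=0 r=14: -9+36=27 <45, l++
l=1 r=14: -6+36=30 <45, l++
l=2 r=14: -5+36=31 <45, l++

l=3, r=14, sum=35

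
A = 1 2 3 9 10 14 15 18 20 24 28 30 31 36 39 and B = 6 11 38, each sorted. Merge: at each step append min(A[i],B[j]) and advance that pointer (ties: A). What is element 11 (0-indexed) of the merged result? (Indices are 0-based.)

merged[11] = 24

i=0 j=0: A[i]=1<=B[j]=6 take 1, i++
i=1 j=0: A[i]=2<=B[j]=6 take 2, i++
i=2 j=0: A[i]=3<=B[j]=6 take 3, i++
i=3 j=0: A[i]=9>B[j]=6 take 6, j++
i=3 j=1: A[i]=9<=B[j]=11 take 9, i++
i=4 j=1: A[i]=10<=B[j]=11 take 10, i++
i=5 j=1: A[i]=14>B[j]=11 take 11, j++
i=5 j=2: A[i]=14<=B[j]=38 take 14, i++
i=6 j=2: A[i]=15<=B[j]=38 take 15, i++
i=7 j=2: A[i]=18<=B[j]=38 take 18, i++
i=8 j=2: A[i]=20<=B[j]=38 take 20, i++
i=9 j=2: A[i]=24<=B[j]=38 take 24, i++
i=10 j=2: A[i]=28<=B[j]=38 take 28, i++
i=11 j=2: A[i]=30<=B[j]=38 take 30, i++
i=12 j=2: A[i]=31<=B[j]=38 take 31, i++
i=13 j=2: A[i]=36<=B[j]=38 take 36, i++
i=14 j=2: A[i]=39>B[j]=38 take 38, j++
i=14 j=3: B done, take A[i]=39, i++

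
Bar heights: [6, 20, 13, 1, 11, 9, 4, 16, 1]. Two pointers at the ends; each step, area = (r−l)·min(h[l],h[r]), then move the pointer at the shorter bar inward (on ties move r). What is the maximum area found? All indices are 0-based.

max area = 96

l=0 r=8: min(6,1)*8=8 best=8 *, r--
l=0 r=7: min(6,16)*7=42 best=42 *, l++
l=1 r=7: min(20,16)*6=96 best=96 *, r--
l=1 r=6: min(20,4)*5=20 best=96, r--
l=1 r=5: min(20,9)*4=36 best=96, r--
l=1 r=4: min(20,11)*3=33 best=96, r--
l=1 r=3: min(20,1)*2=2 best=96, r--
l=1 r=2: min(20,13)*1=13 best=96, r--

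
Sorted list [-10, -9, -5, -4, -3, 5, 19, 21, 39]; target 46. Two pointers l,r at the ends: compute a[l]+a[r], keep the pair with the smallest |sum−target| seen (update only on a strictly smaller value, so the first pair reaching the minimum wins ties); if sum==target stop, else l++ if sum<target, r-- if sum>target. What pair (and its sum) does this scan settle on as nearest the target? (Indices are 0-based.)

l=0 r=8: -10+39=29 d=17 *, l++
l=1 r=8: -9+39=30 d=16 *, l++
l=2 r=8: -5+39=34 d=12 *, l++
l=3 r=8: -4+39=35 d=11 *, l++
l=4 r=8: -3+39=36 d=10 *, l++
l=5 r=8: 5+39=44 d=2 *, l++
l=6 r=8: 19+39=58 d=12, r--
l=6 r=7: 19+21=40 d=6, l++

pair (5, 39) with sum 44 (|Δ|=2)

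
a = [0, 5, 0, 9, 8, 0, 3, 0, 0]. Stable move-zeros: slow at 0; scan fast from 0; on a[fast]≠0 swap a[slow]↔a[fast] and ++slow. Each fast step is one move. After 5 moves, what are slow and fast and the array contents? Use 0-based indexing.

slow=3, fast=5, a=[5, 9, 8, 0, 0, 0, 3, 0, 0]

(s=0,f=0) a[fast]=0 → fast++
(s=0,f=1) a[fast]=5≠0 swap→a[0]=5 → slow++,fast++
(s=1,f=2) a[fast]=0 → fast++
(s=1,f=3) a[fast]=9≠0 swap→a[1]=9 → slow++,fast++
(s=2,f=4) a[fast]=8≠0 swap→a[2]=8 → slow++,fast++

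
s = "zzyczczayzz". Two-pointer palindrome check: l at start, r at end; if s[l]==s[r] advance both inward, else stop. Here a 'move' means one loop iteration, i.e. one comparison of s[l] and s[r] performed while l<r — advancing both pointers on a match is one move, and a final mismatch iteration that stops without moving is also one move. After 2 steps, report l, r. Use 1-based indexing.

l=3, r=9

[1,11] 'z'=='z' → l++,r--
[2,10] 'z'=='z' → l++,r--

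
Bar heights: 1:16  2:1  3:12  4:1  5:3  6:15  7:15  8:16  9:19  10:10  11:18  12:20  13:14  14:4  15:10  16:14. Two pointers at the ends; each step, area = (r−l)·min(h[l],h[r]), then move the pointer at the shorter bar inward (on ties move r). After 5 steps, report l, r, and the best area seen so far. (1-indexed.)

l=2, r=12, best area=210

l=1 r=16: min(16,14)*15=210 best=210 *, r--
l=1 r=15: min(16,10)*14=140 best=210, r--
l=1 r=14: min(16,4)*13=52 best=210, r--
l=1 r=13: min(16,14)*12=168 best=210, r--
l=1 r=12: min(16,20)*11=176 best=210, l++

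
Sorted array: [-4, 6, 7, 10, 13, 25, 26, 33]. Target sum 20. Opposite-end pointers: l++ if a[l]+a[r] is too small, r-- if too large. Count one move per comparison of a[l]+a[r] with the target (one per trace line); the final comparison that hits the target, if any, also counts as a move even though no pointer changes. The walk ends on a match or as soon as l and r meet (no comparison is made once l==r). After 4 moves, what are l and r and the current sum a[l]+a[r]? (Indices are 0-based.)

l=1, r=4, sum=19

[0,7] -4+33=29 >20 → r--
[0,6] -4+26=22 >20 → r--
[0,5] -4+25=21 >20 → r--
[0,4] -4+13=9 <20 → l++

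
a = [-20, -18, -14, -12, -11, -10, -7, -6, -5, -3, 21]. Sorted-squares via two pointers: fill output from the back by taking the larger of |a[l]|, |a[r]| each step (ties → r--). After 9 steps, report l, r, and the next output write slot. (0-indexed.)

l=8, r=9, next write slot=1

l=0 r=10: |-20|<=|21| out[10]=441, r--
l=0 r=9: |-20|>|-3| out[9]=400, l++
l=1 r=9: |-18|>|-3| out[8]=324, l++
l=2 r=9: |-14|>|-3| out[7]=196, l++
l=3 r=9: |-12|>|-3| out[6]=144, l++
l=4 r=9: |-11|>|-3| out[5]=121, l++
l=5 r=9: |-10|>|-3| out[4]=100, l++
l=6 r=9: |-7|>|-3| out[3]=49, l++
l=7 r=9: |-6|>|-3| out[2]=36, l++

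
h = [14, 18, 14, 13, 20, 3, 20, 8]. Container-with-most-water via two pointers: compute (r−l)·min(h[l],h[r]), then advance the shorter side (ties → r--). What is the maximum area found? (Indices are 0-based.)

max area = 90

l=0 r=7: min(14,8)*7=56 best=56 *, r--
l=0 r=6: min(14,20)*6=84 best=84 *, l++
l=1 r=6: min(18,20)*5=90 best=90 *, l++
l=2 r=6: min(14,20)*4=56 best=90, l++
l=3 r=6: min(13,20)*3=39 best=90, l++
l=4 r=6: min(20,20)*2=40 best=90, r--
l=4 r=5: min(20,3)*1=3 best=90, r--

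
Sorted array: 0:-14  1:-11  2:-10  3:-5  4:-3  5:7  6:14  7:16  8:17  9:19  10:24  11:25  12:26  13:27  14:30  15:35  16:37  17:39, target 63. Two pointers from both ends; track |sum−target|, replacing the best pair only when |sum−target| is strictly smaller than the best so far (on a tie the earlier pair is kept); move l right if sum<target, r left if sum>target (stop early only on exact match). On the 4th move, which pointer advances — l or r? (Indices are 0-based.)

l=0 r=17: -14+39=25 d=38 *, l++
l=1 r=17: -11+39=28 d=35 *, l++
l=2 r=17: -10+39=29 d=34 *, l++
l=3 r=17: -5+39=34 d=29 *, l++

l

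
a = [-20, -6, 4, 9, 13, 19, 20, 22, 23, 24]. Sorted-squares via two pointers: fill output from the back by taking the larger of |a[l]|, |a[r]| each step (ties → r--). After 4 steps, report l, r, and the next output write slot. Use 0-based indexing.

l=0, r=5, next write slot=5

l=0 r=9: |-20|<=|24| out[9]=576, r--
l=0 r=8: |-20|<=|23| out[8]=529, r--
l=0 r=7: |-20|<=|22| out[7]=484, r--
l=0 r=6: |-20|<=|20| out[6]=400, r--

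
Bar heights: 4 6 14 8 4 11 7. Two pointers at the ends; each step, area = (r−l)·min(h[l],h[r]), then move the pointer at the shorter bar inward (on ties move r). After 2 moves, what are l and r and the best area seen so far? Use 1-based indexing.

l=3, r=7, best area=30

l=1 r=7: min(4,7)*6=24 best=24 *, l++
l=2 r=7: min(6,7)*5=30 best=30 *, l++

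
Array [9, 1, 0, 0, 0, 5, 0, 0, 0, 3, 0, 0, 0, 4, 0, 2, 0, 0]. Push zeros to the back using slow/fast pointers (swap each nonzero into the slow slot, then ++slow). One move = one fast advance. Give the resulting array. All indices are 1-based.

slow=1 fast=1: a[fast]=9≠0 swap→a[1]=9, slow++,fast++
slow=2 fast=2: a[fast]=1≠0 swap→a[2]=1, slow++,fast++
slow=3 fast=3: a[fast]=0, fast++
slow=3 fast=4: a[fast]=0, fast++
slow=3 fast=5: a[fast]=0, fast++
slow=3 fast=6: a[fast]=5≠0 swap→a[3]=5, slow++,fast++
slow=4 fast=7: a[fast]=0, fast++
slow=4 fast=8: a[fast]=0, fast++
slow=4 fast=9: a[fast]=0, fast++
slow=4 fast=10: a[fast]=3≠0 swap→a[4]=3, slow++,fast++
slow=5 fast=11: a[fast]=0, fast++
slow=5 fast=12: a[fast]=0, fast++
slow=5 fast=13: a[fast]=0, fast++
slow=5 fast=14: a[fast]=4≠0 swap→a[5]=4, slow++,fast++
slow=6 fast=15: a[fast]=0, fast++
slow=6 fast=16: a[fast]=2≠0 swap→a[6]=2, slow++,fast++
slow=7 fast=17: a[fast]=0, fast++
slow=7 fast=18: a[fast]=0, fast++

[9, 1, 5, 3, 4, 2, 0, 0, 0, 0, 0, 0, 0, 0, 0, 0, 0, 0]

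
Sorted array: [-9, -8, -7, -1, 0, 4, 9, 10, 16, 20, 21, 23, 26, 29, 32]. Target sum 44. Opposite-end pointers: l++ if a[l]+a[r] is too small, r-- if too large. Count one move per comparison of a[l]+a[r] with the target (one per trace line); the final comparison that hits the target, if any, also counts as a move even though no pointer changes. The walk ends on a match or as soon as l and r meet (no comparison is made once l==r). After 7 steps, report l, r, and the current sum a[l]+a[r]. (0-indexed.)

l=7, r=14, sum=42

[0,14] -9+32=23 <44 → l++
[1,14] -8+32=24 <44 → l++
[2,14] -7+32=25 <44 → l++
[3,14] -1+32=31 <44 → l++
[4,14] 0+32=32 <44 → l++
[5,14] 4+32=36 <44 → l++
[6,14] 9+32=41 <44 → l++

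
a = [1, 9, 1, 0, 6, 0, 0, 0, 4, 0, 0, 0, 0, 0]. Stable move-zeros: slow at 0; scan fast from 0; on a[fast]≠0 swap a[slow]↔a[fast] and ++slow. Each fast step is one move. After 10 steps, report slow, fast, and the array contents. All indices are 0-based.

(s=0,f=0) a[fast]=1≠0 swap→a[0]=1 → slow++,fast++
(s=1,f=1) a[fast]=9≠0 swap→a[1]=9 → slow++,fast++
(s=2,f=2) a[fast]=1≠0 swap→a[2]=1 → slow++,fast++
(s=3,f=3) a[fast]=0 → fast++
(s=3,f=4) a[fast]=6≠0 swap→a[3]=6 → slow++,fast++
(s=4,f=5) a[fast]=0 → fast++
(s=4,f=6) a[fast]=0 → fast++
(s=4,f=7) a[fast]=0 → fast++
(s=4,f=8) a[fast]=4≠0 swap→a[4]=4 → slow++,fast++
(s=5,f=9) a[fast]=0 → fast++

slow=5, fast=10, a=[1, 9, 1, 6, 4, 0, 0, 0, 0, 0, 0, 0, 0, 0]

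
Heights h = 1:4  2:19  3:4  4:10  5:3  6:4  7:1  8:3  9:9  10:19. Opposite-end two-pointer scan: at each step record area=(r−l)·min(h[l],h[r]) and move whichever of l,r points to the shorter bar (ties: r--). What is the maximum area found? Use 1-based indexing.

[1,10] min(4,19)*9=36 best=36 * → l++
[2,10] min(19,19)*8=152 best=152 * → r--
[2,9] min(19,9)*7=63 best=152 → r--
[2,8] min(19,3)*6=18 best=152 → r--
[2,7] min(19,1)*5=5 best=152 → r--
[2,6] min(19,4)*4=16 best=152 → r--
[2,5] min(19,3)*3=9 best=152 → r--
[2,4] min(19,10)*2=20 best=152 → r--
[2,3] min(19,4)*1=4 best=152 → r--

max area = 152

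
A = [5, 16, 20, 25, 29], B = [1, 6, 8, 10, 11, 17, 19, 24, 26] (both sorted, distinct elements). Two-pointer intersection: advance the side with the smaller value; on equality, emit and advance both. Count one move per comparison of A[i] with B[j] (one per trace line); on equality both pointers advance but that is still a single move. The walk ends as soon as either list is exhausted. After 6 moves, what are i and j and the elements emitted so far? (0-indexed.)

i=0 j=0: 5>1, j++
i=0 j=1: 5<6, i++
i=1 j=1: 16>6, j++
i=1 j=2: 16>8, j++
i=1 j=3: 16>10, j++
i=1 j=4: 16>11, j++

i=1, j=5, emitted=[]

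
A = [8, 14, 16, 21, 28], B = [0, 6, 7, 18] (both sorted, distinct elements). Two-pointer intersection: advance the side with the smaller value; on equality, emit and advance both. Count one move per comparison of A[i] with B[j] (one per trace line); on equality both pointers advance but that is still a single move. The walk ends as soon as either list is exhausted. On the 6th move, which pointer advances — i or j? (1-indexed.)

i

[i=1,j=1] 8>0 → j++
[i=1,j=2] 8>6 → j++
[i=1,j=3] 8>7 → j++
[i=1,j=4] 8<18 → i++
[i=2,j=4] 14<18 → i++
[i=3,j=4] 16<18 → i++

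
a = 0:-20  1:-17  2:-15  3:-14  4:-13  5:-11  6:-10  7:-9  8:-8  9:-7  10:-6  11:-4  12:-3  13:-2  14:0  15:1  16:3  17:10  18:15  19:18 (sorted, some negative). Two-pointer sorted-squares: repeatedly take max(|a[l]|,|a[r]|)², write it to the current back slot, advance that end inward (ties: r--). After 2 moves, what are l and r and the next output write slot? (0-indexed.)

l=0 r=19: |-20|>|18| out[19]=400, l++
l=1 r=19: |-17|<=|18| out[18]=324, r--

l=1, r=18, next write slot=17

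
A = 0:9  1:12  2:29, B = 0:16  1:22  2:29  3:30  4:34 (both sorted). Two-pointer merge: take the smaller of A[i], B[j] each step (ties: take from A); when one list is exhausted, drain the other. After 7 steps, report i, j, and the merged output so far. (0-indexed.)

i=3, j=4, merged so far=[9, 12, 16, 22, 29, 29, 30]

i=0 j=0: A[i]=9<=B[j]=16 take 9, i++
i=1 j=0: A[i]=12<=B[j]=16 take 12, i++
i=2 j=0: A[i]=29>B[j]=16 take 16, j++
i=2 j=1: A[i]=29>B[j]=22 take 22, j++
i=2 j=2: A[i]=29<=B[j]=29 take 29, i++
i=3 j=2: A done, take B[j]=29, j++
i=3 j=3: A done, take B[j]=30, j++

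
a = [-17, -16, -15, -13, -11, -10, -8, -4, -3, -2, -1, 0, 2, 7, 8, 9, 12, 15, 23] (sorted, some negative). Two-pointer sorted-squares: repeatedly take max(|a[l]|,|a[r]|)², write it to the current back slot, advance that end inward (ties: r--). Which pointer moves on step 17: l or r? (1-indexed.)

l

[1,19] |-17|<=|23| out[19]=529 → r--
[1,18] |-17|>|15| out[18]=289 → l++
[2,18] |-16|>|15| out[17]=256 → l++
[3,18] |-15|<=|15| out[16]=225 → r--
[3,17] |-15|>|12| out[15]=225 → l++
[4,17] |-13|>|12| out[14]=169 → l++
[5,17] |-11|<=|12| out[13]=144 → r--
[5,16] |-11|>|9| out[12]=121 → l++
[6,16] |-10|>|9| out[11]=100 → l++
[7,16] |-8|<=|9| out[10]=81 → r--
[7,15] |-8|<=|8| out[9]=64 → r--
[7,14] |-8|>|7| out[8]=64 → l++
[8,14] |-4|<=|7| out[7]=49 → r--
[8,13] |-4|>|2| out[6]=16 → l++
[9,13] |-3|>|2| out[5]=9 → l++
[10,13] |-2|<=|2| out[4]=4 → r--
[10,12] |-2|>|0| out[3]=4 → l++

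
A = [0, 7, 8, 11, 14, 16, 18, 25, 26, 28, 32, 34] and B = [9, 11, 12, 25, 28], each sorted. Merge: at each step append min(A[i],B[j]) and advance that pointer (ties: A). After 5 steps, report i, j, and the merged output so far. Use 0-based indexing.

i=4, j=1, merged so far=[0, 7, 8, 9, 11]

i=0 j=0: A[i]=0<=B[j]=9 take 0, i++
i=1 j=0: A[i]=7<=B[j]=9 take 7, i++
i=2 j=0: A[i]=8<=B[j]=9 take 8, i++
i=3 j=0: A[i]=11>B[j]=9 take 9, j++
i=3 j=1: A[i]=11<=B[j]=11 take 11, i++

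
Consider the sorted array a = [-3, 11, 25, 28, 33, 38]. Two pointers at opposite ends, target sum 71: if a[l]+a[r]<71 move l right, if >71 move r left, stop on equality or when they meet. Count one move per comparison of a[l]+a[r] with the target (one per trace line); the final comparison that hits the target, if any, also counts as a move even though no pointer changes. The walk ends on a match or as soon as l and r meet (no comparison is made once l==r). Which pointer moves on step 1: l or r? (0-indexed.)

l

[0,5] -3+38=35 <71 → l++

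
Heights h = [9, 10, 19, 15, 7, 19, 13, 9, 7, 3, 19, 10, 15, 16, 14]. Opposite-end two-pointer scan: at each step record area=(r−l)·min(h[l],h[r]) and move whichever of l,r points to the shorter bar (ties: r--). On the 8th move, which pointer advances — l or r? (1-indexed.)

l=1 r=15: min(9,14)*14=126 best=126 *, l++
l=2 r=15: min(10,14)*13=130 best=130 *, l++
l=3 r=15: min(19,14)*12=168 best=168 *, r--
l=3 r=14: min(19,16)*11=176 best=176 *, r--
l=3 r=13: min(19,15)*10=150 best=176, r--
l=3 r=12: min(19,10)*9=90 best=176, r--
l=3 r=11: min(19,19)*8=152 best=176, r--
l=3 r=10: min(19,3)*7=21 best=176, r--

r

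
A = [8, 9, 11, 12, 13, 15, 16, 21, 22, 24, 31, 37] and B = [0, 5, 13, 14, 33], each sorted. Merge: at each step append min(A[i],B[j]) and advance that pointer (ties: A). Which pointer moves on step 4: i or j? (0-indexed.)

i=0 j=0: A[i]=8>B[j]=0 take 0, j++
i=0 j=1: A[i]=8>B[j]=5 take 5, j++
i=0 j=2: A[i]=8<=B[j]=13 take 8, i++
i=1 j=2: A[i]=9<=B[j]=13 take 9, i++

i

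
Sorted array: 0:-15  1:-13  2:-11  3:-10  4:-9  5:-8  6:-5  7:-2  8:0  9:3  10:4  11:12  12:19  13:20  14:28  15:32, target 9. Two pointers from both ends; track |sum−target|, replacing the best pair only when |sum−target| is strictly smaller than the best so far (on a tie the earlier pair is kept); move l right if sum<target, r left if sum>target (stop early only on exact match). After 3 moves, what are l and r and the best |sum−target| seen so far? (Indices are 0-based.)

l=1, r=13, best |Δ|=4

l=0 r=15: -15+32=17 d=8 *, r--
l=0 r=14: -15+28=13 d=4 *, r--
l=0 r=13: -15+20=5 d=4, l++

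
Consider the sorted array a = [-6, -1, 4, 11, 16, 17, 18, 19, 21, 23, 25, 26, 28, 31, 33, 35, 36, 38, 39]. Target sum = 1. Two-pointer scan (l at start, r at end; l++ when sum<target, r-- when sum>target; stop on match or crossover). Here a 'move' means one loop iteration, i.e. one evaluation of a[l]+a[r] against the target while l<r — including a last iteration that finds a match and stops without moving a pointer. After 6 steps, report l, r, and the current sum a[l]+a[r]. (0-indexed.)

l=0, r=12, sum=22

[0,18] -6+39=33 >1 → r--
[0,17] -6+38=32 >1 → r--
[0,16] -6+36=30 >1 → r--
[0,15] -6+35=29 >1 → r--
[0,14] -6+33=27 >1 → r--
[0,13] -6+31=25 >1 → r--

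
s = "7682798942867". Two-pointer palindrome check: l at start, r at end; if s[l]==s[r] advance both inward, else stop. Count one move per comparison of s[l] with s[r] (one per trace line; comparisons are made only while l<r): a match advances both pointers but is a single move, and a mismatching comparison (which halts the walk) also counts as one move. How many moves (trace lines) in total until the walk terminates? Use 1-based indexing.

[1,13] '7'=='7' → l++,r--
[2,12] '6'=='6' → l++,r--
[3,11] '8'=='8' → l++,r--
[4,10] '2'=='2' → l++,r--
[5,9] '7'!='4' → stop

5 moves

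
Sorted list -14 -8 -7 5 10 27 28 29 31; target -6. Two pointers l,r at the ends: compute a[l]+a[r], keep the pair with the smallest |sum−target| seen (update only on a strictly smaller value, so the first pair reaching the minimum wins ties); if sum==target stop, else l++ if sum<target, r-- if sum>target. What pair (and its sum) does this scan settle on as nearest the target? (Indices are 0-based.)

pair (-14, 10) with sum -4 (|Δ|=2)

[0,8] -14+31=17 d=23 * → r--
[0,7] -14+29=15 d=21 * → r--
[0,6] -14+28=14 d=20 * → r--
[0,5] -14+27=13 d=19 * → r--
[0,4] -14+10=-4 d=2 * → r--
[0,3] -14+5=-9 d=3 → l++
[1,3] -8+5=-3 d=3 → r--
[1,2] -8+-7=-15 d=9 → l++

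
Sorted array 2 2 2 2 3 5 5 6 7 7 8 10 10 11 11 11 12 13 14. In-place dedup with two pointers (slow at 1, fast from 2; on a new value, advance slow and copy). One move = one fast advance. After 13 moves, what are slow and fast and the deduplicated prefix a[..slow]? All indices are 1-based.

slow=8, fast=15, prefix=[2, 3, 5, 6, 7, 8, 10, 11]

slow=1 fast=2: a[fast]=2=a[slow] dup, fast++
slow=1 fast=3: a[fast]=2=a[slow] dup, fast++
slow=1 fast=4: a[fast]=2=a[slow] dup, fast++
slow=1 fast=5: a[fast]=3≠a[slow]=2 write a[2]=3, slow++,fast++
slow=2 fast=6: a[fast]=5≠a[slow]=3 write a[3]=5, slow++,fast++
slow=3 fast=7: a[fast]=5=a[slow] dup, fast++
slow=3 fast=8: a[fast]=6≠a[slow]=5 write a[4]=6, slow++,fast++
slow=4 fast=9: a[fast]=7≠a[slow]=6 write a[5]=7, slow++,fast++
slow=5 fast=10: a[fast]=7=a[slow] dup, fast++
slow=5 fast=11: a[fast]=8≠a[slow]=7 write a[6]=8, slow++,fast++
slow=6 fast=12: a[fast]=10≠a[slow]=8 write a[7]=10, slow++,fast++
slow=7 fast=13: a[fast]=10=a[slow] dup, fast++
slow=7 fast=14: a[fast]=11≠a[slow]=10 write a[8]=11, slow++,fast++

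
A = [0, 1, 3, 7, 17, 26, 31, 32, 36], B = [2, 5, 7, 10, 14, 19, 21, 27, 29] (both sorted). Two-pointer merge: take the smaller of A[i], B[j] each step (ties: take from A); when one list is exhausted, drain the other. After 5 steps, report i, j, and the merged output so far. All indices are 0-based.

i=3, j=2, merged so far=[0, 1, 2, 3, 5]

[i=0,j=0] A[i]=0<=B[j]=2 take 0 → i++
[i=1,j=0] A[i]=1<=B[j]=2 take 1 → i++
[i=2,j=0] A[i]=3>B[j]=2 take 2 → j++
[i=2,j=1] A[i]=3<=B[j]=5 take 3 → i++
[i=3,j=1] A[i]=7>B[j]=5 take 5 → j++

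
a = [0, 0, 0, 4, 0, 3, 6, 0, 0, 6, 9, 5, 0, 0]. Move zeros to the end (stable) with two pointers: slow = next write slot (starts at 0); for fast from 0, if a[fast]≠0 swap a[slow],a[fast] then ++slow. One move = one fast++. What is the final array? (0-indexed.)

slow=0 fast=0: a[fast]=0, fast++
slow=0 fast=1: a[fast]=0, fast++
slow=0 fast=2: a[fast]=0, fast++
slow=0 fast=3: a[fast]=4≠0 swap→a[0]=4, slow++,fast++
slow=1 fast=4: a[fast]=0, fast++
slow=1 fast=5: a[fast]=3≠0 swap→a[1]=3, slow++,fast++
slow=2 fast=6: a[fast]=6≠0 swap→a[2]=6, slow++,fast++
slow=3 fast=7: a[fast]=0, fast++
slow=3 fast=8: a[fast]=0, fast++
slow=3 fast=9: a[fast]=6≠0 swap→a[3]=6, slow++,fast++
slow=4 fast=10: a[fast]=9≠0 swap→a[4]=9, slow++,fast++
slow=5 fast=11: a[fast]=5≠0 swap→a[5]=5, slow++,fast++
slow=6 fast=12: a[fast]=0, fast++
slow=6 fast=13: a[fast]=0, fast++

[4, 3, 6, 6, 9, 5, 0, 0, 0, 0, 0, 0, 0, 0]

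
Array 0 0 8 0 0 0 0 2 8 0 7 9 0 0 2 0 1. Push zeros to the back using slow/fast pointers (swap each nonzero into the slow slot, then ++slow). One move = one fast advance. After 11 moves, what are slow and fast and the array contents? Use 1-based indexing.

slow=1 fast=1: a[fast]=0, fast++
slow=1 fast=2: a[fast]=0, fast++
slow=1 fast=3: a[fast]=8≠0 swap→a[1]=8, slow++,fast++
slow=2 fast=4: a[fast]=0, fast++
slow=2 fast=5: a[fast]=0, fast++
slow=2 fast=6: a[fast]=0, fast++
slow=2 fast=7: a[fast]=0, fast++
slow=2 fast=8: a[fast]=2≠0 swap→a[2]=2, slow++,fast++
slow=3 fast=9: a[fast]=8≠0 swap→a[3]=8, slow++,fast++
slow=4 fast=10: a[fast]=0, fast++
slow=4 fast=11: a[fast]=7≠0 swap→a[4]=7, slow++,fast++

slow=5, fast=12, a=[8, 2, 8, 7, 0, 0, 0, 0, 0, 0, 0, 9, 0, 0, 2, 0, 1]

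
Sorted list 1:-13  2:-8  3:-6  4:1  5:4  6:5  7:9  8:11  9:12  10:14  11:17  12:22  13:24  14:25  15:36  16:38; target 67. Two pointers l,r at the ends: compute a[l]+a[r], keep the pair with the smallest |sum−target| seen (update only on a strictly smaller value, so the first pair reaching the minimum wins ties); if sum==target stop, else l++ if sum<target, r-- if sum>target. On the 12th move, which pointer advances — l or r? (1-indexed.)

l=1 r=16: -13+38=25 d=42 *, l++
l=2 r=16: -8+38=30 d=37 *, l++
l=3 r=16: -6+38=32 d=35 *, l++
l=4 r=16: 1+38=39 d=28 *, l++
l=5 r=16: 4+38=42 d=25 *, l++
l=6 r=16: 5+38=43 d=24 *, l++
l=7 r=16: 9+38=47 d=20 *, l++
l=8 r=16: 11+38=49 d=18 *, l++
l=9 r=16: 12+38=50 d=17 *, l++
l=10 r=16: 14+38=52 d=15 *, l++
l=11 r=16: 17+38=55 d=12 *, l++
l=12 r=16: 22+38=60 d=7 *, l++

l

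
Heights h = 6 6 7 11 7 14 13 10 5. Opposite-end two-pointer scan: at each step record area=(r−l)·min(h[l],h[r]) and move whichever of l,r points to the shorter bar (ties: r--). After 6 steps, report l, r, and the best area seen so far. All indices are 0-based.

[0,8] min(6,5)*8=40 best=40 * → r--
[0,7] min(6,10)*7=42 best=42 * → l++
[1,7] min(6,10)*6=36 best=42 → l++
[2,7] min(7,10)*5=35 best=42 → l++
[3,7] min(11,10)*4=40 best=42 → r--
[3,6] min(11,13)*3=33 best=42 → l++

l=4, r=6, best area=42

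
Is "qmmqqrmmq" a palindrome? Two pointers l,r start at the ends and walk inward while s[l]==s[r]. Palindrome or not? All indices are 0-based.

not a palindrome (mismatch at 3,5)

l=0 r=8: 'q'=='q', l++,r--
l=1 r=7: 'm'=='m', l++,r--
l=2 r=6: 'm'=='m', l++,r--
l=3 r=5: 'q'!='r', stop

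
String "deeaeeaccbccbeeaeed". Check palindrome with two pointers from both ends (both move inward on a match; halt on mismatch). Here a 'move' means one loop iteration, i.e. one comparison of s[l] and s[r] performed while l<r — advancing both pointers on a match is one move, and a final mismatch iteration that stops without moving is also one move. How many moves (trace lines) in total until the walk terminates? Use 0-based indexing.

7 moves

[0,18] 'd'=='d' → l++,r--
[1,17] 'e'=='e' → l++,r--
[2,16] 'e'=='e' → l++,r--
[3,15] 'a'=='a' → l++,r--
[4,14] 'e'=='e' → l++,r--
[5,13] 'e'=='e' → l++,r--
[6,12] 'a'!='b' → stop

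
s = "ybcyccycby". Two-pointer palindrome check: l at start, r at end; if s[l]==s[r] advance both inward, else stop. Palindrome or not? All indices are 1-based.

l=1 r=10: 'y'=='y', l++,r--
l=2 r=9: 'b'=='b', l++,r--
l=3 r=8: 'c'=='c', l++,r--
l=4 r=7: 'y'=='y', l++,r--
l=5 r=6: 'c'=='c', l++,r--

palindrome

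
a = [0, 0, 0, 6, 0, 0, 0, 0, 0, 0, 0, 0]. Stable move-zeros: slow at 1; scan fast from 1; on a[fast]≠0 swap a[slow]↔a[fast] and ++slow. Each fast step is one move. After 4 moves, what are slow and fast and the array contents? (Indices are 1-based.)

slow=2, fast=5, a=[6, 0, 0, 0, 0, 0, 0, 0, 0, 0, 0, 0]

slow=1 fast=1: a[fast]=0, fast++
slow=1 fast=2: a[fast]=0, fast++
slow=1 fast=3: a[fast]=0, fast++
slow=1 fast=4: a[fast]=6≠0 swap→a[1]=6, slow++,fast++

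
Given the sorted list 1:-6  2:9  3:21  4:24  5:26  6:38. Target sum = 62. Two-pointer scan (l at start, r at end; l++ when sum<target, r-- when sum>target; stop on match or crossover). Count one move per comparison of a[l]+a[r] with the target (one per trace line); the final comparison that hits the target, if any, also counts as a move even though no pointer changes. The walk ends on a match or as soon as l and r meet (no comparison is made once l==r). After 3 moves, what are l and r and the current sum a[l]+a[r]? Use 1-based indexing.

l=1 r=6: -6+38=32 <62, l++
l=2 r=6: 9+38=47 <62, l++
l=3 r=6: 21+38=59 <62, l++

l=4, r=6, sum=62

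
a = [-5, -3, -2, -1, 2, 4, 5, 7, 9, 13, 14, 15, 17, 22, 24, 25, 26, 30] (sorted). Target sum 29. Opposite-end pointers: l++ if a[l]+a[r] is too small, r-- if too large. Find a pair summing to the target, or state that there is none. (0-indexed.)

[0,17] -5+30=25 <29 → l++
[1,17] -3+30=27 <29 → l++
[2,17] -2+30=28 <29 → l++
[3,17] -1+30=29 → found

(-1, 30)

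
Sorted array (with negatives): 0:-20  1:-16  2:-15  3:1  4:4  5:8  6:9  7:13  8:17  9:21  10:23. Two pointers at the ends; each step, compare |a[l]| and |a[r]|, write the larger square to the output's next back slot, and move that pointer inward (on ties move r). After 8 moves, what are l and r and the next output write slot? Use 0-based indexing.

l=0 r=10: |-20|<=|23| out[10]=529, r--
l=0 r=9: |-20|<=|21| out[9]=441, r--
l=0 r=8: |-20|>|17| out[8]=400, l++
l=1 r=8: |-16|<=|17| out[7]=289, r--
l=1 r=7: |-16|>|13| out[6]=256, l++
l=2 r=7: |-15|>|13| out[5]=225, l++
l=3 r=7: |1|<=|13| out[4]=169, r--
l=3 r=6: |1|<=|9| out[3]=81, r--

l=3, r=5, next write slot=2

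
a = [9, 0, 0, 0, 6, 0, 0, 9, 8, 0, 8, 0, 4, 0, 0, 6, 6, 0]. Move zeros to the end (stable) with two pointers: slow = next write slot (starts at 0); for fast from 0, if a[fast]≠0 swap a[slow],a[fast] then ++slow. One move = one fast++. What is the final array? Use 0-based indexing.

[9, 6, 9, 8, 8, 4, 6, 6, 0, 0, 0, 0, 0, 0, 0, 0, 0, 0]

(s=0,f=0) a[fast]=9≠0 swap→a[0]=9 → slow++,fast++
(s=1,f=1) a[fast]=0 → fast++
(s=1,f=2) a[fast]=0 → fast++
(s=1,f=3) a[fast]=0 → fast++
(s=1,f=4) a[fast]=6≠0 swap→a[1]=6 → slow++,fast++
(s=2,f=5) a[fast]=0 → fast++
(s=2,f=6) a[fast]=0 → fast++
(s=2,f=7) a[fast]=9≠0 swap→a[2]=9 → slow++,fast++
(s=3,f=8) a[fast]=8≠0 swap→a[3]=8 → slow++,fast++
(s=4,f=9) a[fast]=0 → fast++
(s=4,f=10) a[fast]=8≠0 swap→a[4]=8 → slow++,fast++
(s=5,f=11) a[fast]=0 → fast++
(s=5,f=12) a[fast]=4≠0 swap→a[5]=4 → slow++,fast++
(s=6,f=13) a[fast]=0 → fast++
(s=6,f=14) a[fast]=0 → fast++
(s=6,f=15) a[fast]=6≠0 swap→a[6]=6 → slow++,fast++
(s=7,f=16) a[fast]=6≠0 swap→a[7]=6 → slow++,fast++
(s=8,f=17) a[fast]=0 → fast++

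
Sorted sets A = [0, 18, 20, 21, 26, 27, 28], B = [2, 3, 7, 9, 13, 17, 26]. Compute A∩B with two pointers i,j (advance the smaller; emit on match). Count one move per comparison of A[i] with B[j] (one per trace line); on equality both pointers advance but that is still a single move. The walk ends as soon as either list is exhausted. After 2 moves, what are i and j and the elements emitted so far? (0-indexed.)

i=0 j=0: 0<2, i++
i=1 j=0: 18>2, j++

i=1, j=1, emitted=[]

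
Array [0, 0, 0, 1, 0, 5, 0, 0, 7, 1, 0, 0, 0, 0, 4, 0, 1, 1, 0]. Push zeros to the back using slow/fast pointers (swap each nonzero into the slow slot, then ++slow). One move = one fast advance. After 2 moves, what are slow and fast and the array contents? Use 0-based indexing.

slow=0, fast=2, a=[0, 0, 0, 1, 0, 5, 0, 0, 7, 1, 0, 0, 0, 0, 4, 0, 1, 1, 0]

slow=0 fast=0: a[fast]=0, fast++
slow=0 fast=1: a[fast]=0, fast++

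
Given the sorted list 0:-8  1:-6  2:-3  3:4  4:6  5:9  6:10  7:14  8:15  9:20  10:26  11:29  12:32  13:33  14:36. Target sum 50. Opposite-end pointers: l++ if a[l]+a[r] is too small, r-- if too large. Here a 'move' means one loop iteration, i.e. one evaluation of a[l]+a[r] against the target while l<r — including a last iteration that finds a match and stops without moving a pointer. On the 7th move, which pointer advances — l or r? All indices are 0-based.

l

[0,14] -8+36=28 <50 → l++
[1,14] -6+36=30 <50 → l++
[2,14] -3+36=33 <50 → l++
[3,14] 4+36=40 <50 → l++
[4,14] 6+36=42 <50 → l++
[5,14] 9+36=45 <50 → l++
[6,14] 10+36=46 <50 → l++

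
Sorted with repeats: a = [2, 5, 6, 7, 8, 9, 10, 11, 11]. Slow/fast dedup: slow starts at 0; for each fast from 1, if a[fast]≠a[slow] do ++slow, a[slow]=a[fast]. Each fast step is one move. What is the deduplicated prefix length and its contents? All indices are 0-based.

length 8; prefix = [2, 5, 6, 7, 8, 9, 10, 11]

(s=0,f=1) a[fast]=5≠a[slow]=2 write a[1]=5 → slow++,fast++
(s=1,f=2) a[fast]=6≠a[slow]=5 write a[2]=6 → slow++,fast++
(s=2,f=3) a[fast]=7≠a[slow]=6 write a[3]=7 → slow++,fast++
(s=3,f=4) a[fast]=8≠a[slow]=7 write a[4]=8 → slow++,fast++
(s=4,f=5) a[fast]=9≠a[slow]=8 write a[5]=9 → slow++,fast++
(s=5,f=6) a[fast]=10≠a[slow]=9 write a[6]=10 → slow++,fast++
(s=6,f=7) a[fast]=11≠a[slow]=10 write a[7]=11 → slow++,fast++
(s=7,f=8) a[fast]=11=a[slow] dup → fast++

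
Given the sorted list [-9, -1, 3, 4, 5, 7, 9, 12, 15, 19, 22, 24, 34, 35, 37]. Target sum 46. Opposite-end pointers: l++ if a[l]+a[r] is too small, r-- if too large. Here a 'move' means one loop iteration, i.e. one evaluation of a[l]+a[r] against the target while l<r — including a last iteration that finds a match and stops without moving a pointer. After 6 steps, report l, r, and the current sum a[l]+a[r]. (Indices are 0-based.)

l=0 r=14: -9+37=28 <46, l++
l=1 r=14: -1+37=36 <46, l++
l=2 r=14: 3+37=40 <46, l++
l=3 r=14: 4+37=41 <46, l++
l=4 r=14: 5+37=42 <46, l++
l=5 r=14: 7+37=44 <46, l++

l=6, r=14, sum=46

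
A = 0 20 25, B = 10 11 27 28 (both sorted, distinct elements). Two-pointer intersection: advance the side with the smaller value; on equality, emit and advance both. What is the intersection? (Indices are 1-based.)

intersection = []

i=1 j=1: 0<10, i++
i=2 j=1: 20>10, j++
i=2 j=2: 20>11, j++
i=2 j=3: 20<27, i++
i=3 j=3: 25<27, i++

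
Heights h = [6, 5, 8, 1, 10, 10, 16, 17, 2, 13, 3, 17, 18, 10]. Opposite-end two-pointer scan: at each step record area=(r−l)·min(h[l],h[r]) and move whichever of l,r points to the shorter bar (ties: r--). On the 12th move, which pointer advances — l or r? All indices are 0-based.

l

l=0 r=13: min(6,10)*13=78 best=78 *, l++
l=1 r=13: min(5,10)*12=60 best=78, l++
l=2 r=13: min(8,10)*11=88 best=88 *, l++
l=3 r=13: min(1,10)*10=10 best=88, l++
l=4 r=13: min(10,10)*9=90 best=90 *, r--
l=4 r=12: min(10,18)*8=80 best=90, l++
l=5 r=12: min(10,18)*7=70 best=90, l++
l=6 r=12: min(16,18)*6=96 best=96 *, l++
l=7 r=12: min(17,18)*5=85 best=96, l++
l=8 r=12: min(2,18)*4=8 best=96, l++
l=9 r=12: min(13,18)*3=39 best=96, l++
l=10 r=12: min(3,18)*2=6 best=96, l++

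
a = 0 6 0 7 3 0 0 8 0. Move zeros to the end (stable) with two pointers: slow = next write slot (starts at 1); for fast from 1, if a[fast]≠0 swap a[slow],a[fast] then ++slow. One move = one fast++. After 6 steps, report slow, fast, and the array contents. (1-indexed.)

slow=1 fast=1: a[fast]=0, fast++
slow=1 fast=2: a[fast]=6≠0 swap→a[1]=6, slow++,fast++
slow=2 fast=3: a[fast]=0, fast++
slow=2 fast=4: a[fast]=7≠0 swap→a[2]=7, slow++,fast++
slow=3 fast=5: a[fast]=3≠0 swap→a[3]=3, slow++,fast++
slow=4 fast=6: a[fast]=0, fast++

slow=4, fast=7, a=[6, 7, 3, 0, 0, 0, 0, 8, 0]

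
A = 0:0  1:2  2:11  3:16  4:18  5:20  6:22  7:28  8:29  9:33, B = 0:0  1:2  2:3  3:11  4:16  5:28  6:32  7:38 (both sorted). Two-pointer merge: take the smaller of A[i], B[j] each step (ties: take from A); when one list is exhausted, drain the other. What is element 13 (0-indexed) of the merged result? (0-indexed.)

merged[13] = 28

i=0 j=0: A[i]=0<=B[j]=0 take 0, i++
i=1 j=0: A[i]=2>B[j]=0 take 0, j++
i=1 j=1: A[i]=2<=B[j]=2 take 2, i++
i=2 j=1: A[i]=11>B[j]=2 take 2, j++
i=2 j=2: A[i]=11>B[j]=3 take 3, j++
i=2 j=3: A[i]=11<=B[j]=11 take 11, i++
i=3 j=3: A[i]=16>B[j]=11 take 11, j++
i=3 j=4: A[i]=16<=B[j]=16 take 16, i++
i=4 j=4: A[i]=18>B[j]=16 take 16, j++
i=4 j=5: A[i]=18<=B[j]=28 take 18, i++
i=5 j=5: A[i]=20<=B[j]=28 take 20, i++
i=6 j=5: A[i]=22<=B[j]=28 take 22, i++
i=7 j=5: A[i]=28<=B[j]=28 take 28, i++
i=8 j=5: A[i]=29>B[j]=28 take 28, j++
i=8 j=6: A[i]=29<=B[j]=32 take 29, i++
i=9 j=6: A[i]=33>B[j]=32 take 32, j++
i=9 j=7: A[i]=33<=B[j]=38 take 33, i++
i=10 j=7: A done, take B[j]=38, j++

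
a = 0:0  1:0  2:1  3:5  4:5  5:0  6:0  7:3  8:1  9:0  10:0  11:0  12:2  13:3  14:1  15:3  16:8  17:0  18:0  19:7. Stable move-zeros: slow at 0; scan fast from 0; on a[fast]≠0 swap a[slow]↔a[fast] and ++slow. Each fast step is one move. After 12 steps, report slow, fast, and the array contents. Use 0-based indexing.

(s=0,f=0) a[fast]=0 → fast++
(s=0,f=1) a[fast]=0 → fast++
(s=0,f=2) a[fast]=1≠0 swap→a[0]=1 → slow++,fast++
(s=1,f=3) a[fast]=5≠0 swap→a[1]=5 → slow++,fast++
(s=2,f=4) a[fast]=5≠0 swap→a[2]=5 → slow++,fast++
(s=3,f=5) a[fast]=0 → fast++
(s=3,f=6) a[fast]=0 → fast++
(s=3,f=7) a[fast]=3≠0 swap→a[3]=3 → slow++,fast++
(s=4,f=8) a[fast]=1≠0 swap→a[4]=1 → slow++,fast++
(s=5,f=9) a[fast]=0 → fast++
(s=5,f=10) a[fast]=0 → fast++
(s=5,f=11) a[fast]=0 → fast++

slow=5, fast=12, a=[1, 5, 5, 3, 1, 0, 0, 0, 0, 0, 0, 0, 2, 3, 1, 3, 8, 0, 0, 7]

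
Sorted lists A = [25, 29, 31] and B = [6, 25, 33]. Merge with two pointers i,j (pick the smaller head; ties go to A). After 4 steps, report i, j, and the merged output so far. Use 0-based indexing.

i=2, j=2, merged so far=[6, 25, 25, 29]

[i=0,j=0] A[i]=25>B[j]=6 take 6 → j++
[i=0,j=1] A[i]=25<=B[j]=25 take 25 → i++
[i=1,j=1] A[i]=29>B[j]=25 take 25 → j++
[i=1,j=2] A[i]=29<=B[j]=33 take 29 → i++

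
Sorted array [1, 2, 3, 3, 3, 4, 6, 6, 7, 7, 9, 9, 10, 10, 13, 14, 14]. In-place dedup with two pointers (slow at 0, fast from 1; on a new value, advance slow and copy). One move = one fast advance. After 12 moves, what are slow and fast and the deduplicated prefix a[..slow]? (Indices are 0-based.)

slow=7, fast=13, prefix=[1, 2, 3, 4, 6, 7, 9, 10]

slow=0 fast=1: a[fast]=2≠a[slow]=1 write a[1]=2, slow++,fast++
slow=1 fast=2: a[fast]=3≠a[slow]=2 write a[2]=3, slow++,fast++
slow=2 fast=3: a[fast]=3=a[slow] dup, fast++
slow=2 fast=4: a[fast]=3=a[slow] dup, fast++
slow=2 fast=5: a[fast]=4≠a[slow]=3 write a[3]=4, slow++,fast++
slow=3 fast=6: a[fast]=6≠a[slow]=4 write a[4]=6, slow++,fast++
slow=4 fast=7: a[fast]=6=a[slow] dup, fast++
slow=4 fast=8: a[fast]=7≠a[slow]=6 write a[5]=7, slow++,fast++
slow=5 fast=9: a[fast]=7=a[slow] dup, fast++
slow=5 fast=10: a[fast]=9≠a[slow]=7 write a[6]=9, slow++,fast++
slow=6 fast=11: a[fast]=9=a[slow] dup, fast++
slow=6 fast=12: a[fast]=10≠a[slow]=9 write a[7]=10, slow++,fast++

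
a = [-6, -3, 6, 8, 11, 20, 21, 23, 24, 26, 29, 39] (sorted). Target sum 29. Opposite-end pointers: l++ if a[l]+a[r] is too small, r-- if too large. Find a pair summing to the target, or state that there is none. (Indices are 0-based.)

l=0 r=11: -6+39=33 >29, r--
l=0 r=10: -6+29=23 <29, l++
l=1 r=10: -3+29=26 <29, l++
l=2 r=10: 6+29=35 >29, r--
l=2 r=9: 6+26=32 >29, r--
l=2 r=8: 6+24=30 >29, r--
l=2 r=7: 6+23=29, found

(6, 23)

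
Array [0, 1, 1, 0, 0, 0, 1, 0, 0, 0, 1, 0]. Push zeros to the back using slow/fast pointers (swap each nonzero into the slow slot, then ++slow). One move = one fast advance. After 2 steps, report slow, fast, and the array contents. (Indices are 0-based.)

slow=1, fast=2, a=[1, 0, 1, 0, 0, 0, 1, 0, 0, 0, 1, 0]

(s=0,f=0) a[fast]=0 → fast++
(s=0,f=1) a[fast]=1≠0 swap→a[0]=1 → slow++,fast++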